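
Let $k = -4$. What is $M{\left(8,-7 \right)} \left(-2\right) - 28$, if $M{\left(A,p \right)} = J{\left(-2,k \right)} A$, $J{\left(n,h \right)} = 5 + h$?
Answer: $-44$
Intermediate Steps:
$M{\left(A,p \right)} = A$ ($M{\left(A,p \right)} = \left(5 - 4\right) A = 1 A = A$)
$M{\left(8,-7 \right)} \left(-2\right) - 28 = 8 \left(-2\right) - 28 = -16 - 28 = -44$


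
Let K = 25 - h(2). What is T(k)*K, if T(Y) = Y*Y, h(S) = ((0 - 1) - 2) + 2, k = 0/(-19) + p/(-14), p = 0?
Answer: 0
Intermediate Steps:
k = 0 (k = 0/(-19) + 0/(-14) = 0*(-1/19) + 0*(-1/14) = 0 + 0 = 0)
h(S) = -1 (h(S) = (-1 - 2) + 2 = -3 + 2 = -1)
T(Y) = Y²
K = 26 (K = 25 - 1*(-1) = 25 + 1 = 26)
T(k)*K = 0²*26 = 0*26 = 0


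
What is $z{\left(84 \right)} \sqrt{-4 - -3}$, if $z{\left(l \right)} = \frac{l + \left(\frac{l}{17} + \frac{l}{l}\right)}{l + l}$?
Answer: $\frac{1529 i}{2856} \approx 0.53536 i$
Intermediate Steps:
$z{\left(l \right)} = \frac{1 + \frac{18 l}{17}}{2 l}$ ($z{\left(l \right)} = \frac{l + \left(l \frac{1}{17} + 1\right)}{2 l} = \left(l + \left(\frac{l}{17} + 1\right)\right) \frac{1}{2 l} = \left(l + \left(1 + \frac{l}{17}\right)\right) \frac{1}{2 l} = \left(1 + \frac{18 l}{17}\right) \frac{1}{2 l} = \frac{1 + \frac{18 l}{17}}{2 l}$)
$z{\left(84 \right)} \sqrt{-4 - -3} = \frac{17 + 18 \cdot 84}{34 \cdot 84} \sqrt{-4 - -3} = \frac{1}{34} \cdot \frac{1}{84} \left(17 + 1512\right) \sqrt{-4 + 3} = \frac{1}{34} \cdot \frac{1}{84} \cdot 1529 \sqrt{-1} = \frac{1529 i}{2856}$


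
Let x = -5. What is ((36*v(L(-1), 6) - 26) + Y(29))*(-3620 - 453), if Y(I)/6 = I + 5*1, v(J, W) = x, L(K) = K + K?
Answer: 8146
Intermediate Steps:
L(K) = 2*K
v(J, W) = -5
Y(I) = 30 + 6*I (Y(I) = 6*(I + 5*1) = 6*(I + 5) = 6*(5 + I) = 30 + 6*I)
((36*v(L(-1), 6) - 26) + Y(29))*(-3620 - 453) = ((36*(-5) - 26) + (30 + 6*29))*(-3620 - 453) = ((-180 - 26) + (30 + 174))*(-4073) = (-206 + 204)*(-4073) = -2*(-4073) = 8146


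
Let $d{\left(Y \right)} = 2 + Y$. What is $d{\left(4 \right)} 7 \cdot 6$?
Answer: $252$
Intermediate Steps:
$d{\left(4 \right)} 7 \cdot 6 = \left(2 + 4\right) 7 \cdot 6 = 6 \cdot 7 \cdot 6 = 42 \cdot 6 = 252$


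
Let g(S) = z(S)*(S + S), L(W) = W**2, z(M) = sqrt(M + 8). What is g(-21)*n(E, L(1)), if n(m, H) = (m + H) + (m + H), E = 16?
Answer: -1428*I*sqrt(13) ≈ -5148.7*I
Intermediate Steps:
z(M) = sqrt(8 + M)
n(m, H) = 2*H + 2*m (n(m, H) = (H + m) + (H + m) = 2*H + 2*m)
g(S) = 2*S*sqrt(8 + S) (g(S) = sqrt(8 + S)*(S + S) = sqrt(8 + S)*(2*S) = 2*S*sqrt(8 + S))
g(-21)*n(E, L(1)) = (2*(-21)*sqrt(8 - 21))*(2*1**2 + 2*16) = (2*(-21)*sqrt(-13))*(2*1 + 32) = (2*(-21)*(I*sqrt(13)))*(2 + 32) = -42*I*sqrt(13)*34 = -1428*I*sqrt(13)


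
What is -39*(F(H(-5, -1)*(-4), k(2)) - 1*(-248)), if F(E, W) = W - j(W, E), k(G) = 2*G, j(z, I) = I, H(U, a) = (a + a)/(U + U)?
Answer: -49296/5 ≈ -9859.2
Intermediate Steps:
H(U, a) = a/U (H(U, a) = (2*a)/((2*U)) = (2*a)*(1/(2*U)) = a/U)
F(E, W) = W - E
-39*(F(H(-5, -1)*(-4), k(2)) - 1*(-248)) = -39*((2*2 - (-1/(-5))*(-4)) - 1*(-248)) = -39*((4 - (-1*(-⅕))*(-4)) + 248) = -39*((4 - (-4)/5) + 248) = -39*((4 - 1*(-⅘)) + 248) = -39*((4 + ⅘) + 248) = -39*(24/5 + 248) = -39*1264/5 = -49296/5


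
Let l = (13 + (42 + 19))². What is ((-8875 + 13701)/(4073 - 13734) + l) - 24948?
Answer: -188123818/9661 ≈ -19473.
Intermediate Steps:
l = 5476 (l = (13 + 61)² = 74² = 5476)
((-8875 + 13701)/(4073 - 13734) + l) - 24948 = ((-8875 + 13701)/(4073 - 13734) + 5476) - 24948 = (4826/(-9661) + 5476) - 24948 = (4826*(-1/9661) + 5476) - 24948 = (-4826/9661 + 5476) - 24948 = 52898810/9661 - 24948 = -188123818/9661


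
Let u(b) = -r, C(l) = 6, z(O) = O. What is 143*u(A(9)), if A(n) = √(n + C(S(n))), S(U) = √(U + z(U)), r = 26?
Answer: -3718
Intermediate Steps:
S(U) = √2*√U (S(U) = √(U + U) = √(2*U) = √2*√U)
A(n) = √(6 + n) (A(n) = √(n + 6) = √(6 + n))
u(b) = -26 (u(b) = -1*26 = -26)
143*u(A(9)) = 143*(-26) = -3718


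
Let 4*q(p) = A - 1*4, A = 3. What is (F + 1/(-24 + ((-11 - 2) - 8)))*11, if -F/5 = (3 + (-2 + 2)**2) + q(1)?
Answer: -27269/180 ≈ -151.49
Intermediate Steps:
q(p) = -1/4 (q(p) = (3 - 1*4)/4 = (3 - 4)/4 = (1/4)*(-1) = -1/4)
F = -55/4 (F = -5*((3 + (-2 + 2)**2) - 1/4) = -5*((3 + 0**2) - 1/4) = -5*((3 + 0) - 1/4) = -5*(3 - 1/4) = -5*11/4 = -55/4 ≈ -13.750)
(F + 1/(-24 + ((-11 - 2) - 8)))*11 = (-55/4 + 1/(-24 + ((-11 - 2) - 8)))*11 = (-55/4 + 1/(-24 + (-13 - 8)))*11 = (-55/4 + 1/(-24 - 21))*11 = (-55/4 + 1/(-45))*11 = (-55/4 - 1/45)*11 = -2479/180*11 = -27269/180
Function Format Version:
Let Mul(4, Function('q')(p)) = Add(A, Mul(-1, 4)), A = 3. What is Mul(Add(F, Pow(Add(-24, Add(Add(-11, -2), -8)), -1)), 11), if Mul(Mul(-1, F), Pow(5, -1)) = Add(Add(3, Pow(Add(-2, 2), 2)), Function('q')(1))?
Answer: Rational(-27269, 180) ≈ -151.49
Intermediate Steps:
Function('q')(p) = Rational(-1, 4) (Function('q')(p) = Mul(Rational(1, 4), Add(3, Mul(-1, 4))) = Mul(Rational(1, 4), Add(3, -4)) = Mul(Rational(1, 4), -1) = Rational(-1, 4))
F = Rational(-55, 4) (F = Mul(-5, Add(Add(3, Pow(Add(-2, 2), 2)), Rational(-1, 4))) = Mul(-5, Add(Add(3, Pow(0, 2)), Rational(-1, 4))) = Mul(-5, Add(Add(3, 0), Rational(-1, 4))) = Mul(-5, Add(3, Rational(-1, 4))) = Mul(-5, Rational(11, 4)) = Rational(-55, 4) ≈ -13.750)
Mul(Add(F, Pow(Add(-24, Add(Add(-11, -2), -8)), -1)), 11) = Mul(Add(Rational(-55, 4), Pow(Add(-24, Add(Add(-11, -2), -8)), -1)), 11) = Mul(Add(Rational(-55, 4), Pow(Add(-24, Add(-13, -8)), -1)), 11) = Mul(Add(Rational(-55, 4), Pow(Add(-24, -21), -1)), 11) = Mul(Add(Rational(-55, 4), Pow(-45, -1)), 11) = Mul(Add(Rational(-55, 4), Rational(-1, 45)), 11) = Mul(Rational(-2479, 180), 11) = Rational(-27269, 180)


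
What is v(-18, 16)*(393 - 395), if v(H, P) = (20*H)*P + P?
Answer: 11488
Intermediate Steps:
v(H, P) = P + 20*H*P (v(H, P) = 20*H*P + P = P + 20*H*P)
v(-18, 16)*(393 - 395) = (16*(1 + 20*(-18)))*(393 - 395) = (16*(1 - 360))*(-2) = (16*(-359))*(-2) = -5744*(-2) = 11488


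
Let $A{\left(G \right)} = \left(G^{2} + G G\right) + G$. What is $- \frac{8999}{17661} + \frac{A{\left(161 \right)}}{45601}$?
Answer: $\frac{508061584}{805359261} \approx 0.63085$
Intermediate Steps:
$A{\left(G \right)} = G + 2 G^{2}$ ($A{\left(G \right)} = \left(G^{2} + G^{2}\right) + G = 2 G^{2} + G = G + 2 G^{2}$)
$- \frac{8999}{17661} + \frac{A{\left(161 \right)}}{45601} = - \frac{8999}{17661} + \frac{161 \left(1 + 2 \cdot 161\right)}{45601} = \left(-8999\right) \frac{1}{17661} + 161 \left(1 + 322\right) \frac{1}{45601} = - \frac{8999}{17661} + 161 \cdot 323 \cdot \frac{1}{45601} = - \frac{8999}{17661} + 52003 \cdot \frac{1}{45601} = - \frac{8999}{17661} + \frac{52003}{45601} = \frac{508061584}{805359261}$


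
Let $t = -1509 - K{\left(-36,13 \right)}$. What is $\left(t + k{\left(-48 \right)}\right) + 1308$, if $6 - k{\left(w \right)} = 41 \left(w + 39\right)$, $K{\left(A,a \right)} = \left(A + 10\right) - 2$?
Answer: $202$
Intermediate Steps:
$K{\left(A,a \right)} = 8 + A$ ($K{\left(A,a \right)} = \left(10 + A\right) - 2 = 8 + A$)
$k{\left(w \right)} = -1593 - 41 w$ ($k{\left(w \right)} = 6 - 41 \left(w + 39\right) = 6 - 41 \left(39 + w\right) = 6 - \left(1599 + 41 w\right) = -1593 - 41 w$)
$t = -1481$ ($t = -1509 - \left(8 - 36\right) = -1509 - -28 = -1509 + 28 = -1481$)
$\left(t + k{\left(-48 \right)}\right) + 1308 = \left(-1481 - -375\right) + 1308 = \left(-1481 + \left(-1593 + 1968\right)\right) + 1308 = \left(-1481 + 375\right) + 1308 = -1106 + 1308 = 202$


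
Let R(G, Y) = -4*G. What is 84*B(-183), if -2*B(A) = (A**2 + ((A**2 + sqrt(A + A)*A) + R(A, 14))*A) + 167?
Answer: 261609054 - 1406538*I*sqrt(366) ≈ 2.6161e+8 - 2.6909e+7*I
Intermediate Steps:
B(A) = -167/2 - A**2/2 - A*(A**2 - 4*A + sqrt(2)*A**(3/2))/2 (B(A) = -((A**2 + ((A**2 + sqrt(A + A)*A) - 4*A)*A) + 167)/2 = -((A**2 + ((A**2 + sqrt(2*A)*A) - 4*A)*A) + 167)/2 = -((A**2 + ((A**2 + (sqrt(2)*sqrt(A))*A) - 4*A)*A) + 167)/2 = -((A**2 + ((A**2 + sqrt(2)*A**(3/2)) - 4*A)*A) + 167)/2 = -((A**2 + (A**2 - 4*A + sqrt(2)*A**(3/2))*A) + 167)/2 = -((A**2 + A*(A**2 - 4*A + sqrt(2)*A**(3/2))) + 167)/2 = -(167 + A**2 + A*(A**2 - 4*A + sqrt(2)*A**(3/2)))/2 = -167/2 - A**2/2 - A*(A**2 - 4*A + sqrt(2)*A**(3/2))/2)
84*B(-183) = 84*(-167/2 - 1/2*(-183)**3 + (3/2)*(-183)**2 - sqrt(2)*(-183)**(5/2)/2) = 84*(-167/2 - 1/2*(-6128487) + (3/2)*33489 - sqrt(2)*33489*I*sqrt(183)/2) = 84*(-167/2 + 6128487/2 + 100467/2 - 33489*I*sqrt(366)/2) = 84*(6228787/2 - 33489*I*sqrt(366)/2) = 261609054 - 1406538*I*sqrt(366)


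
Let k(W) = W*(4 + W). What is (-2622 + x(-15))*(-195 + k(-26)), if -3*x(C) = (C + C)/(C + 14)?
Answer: -992264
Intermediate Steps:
x(C) = -2*C/(3*(14 + C)) (x(C) = -(C + C)/(3*(C + 14)) = -2*C/(3*(14 + C)))
(-2622 + x(-15))*(-195 + k(-26)) = (-2622 - 2*(-15)/(42 + 3*(-15)))*(-195 - 26*(4 - 26)) = (-2622 - 2*(-15)/(42 - 45))*(-195 - 26*(-22)) = (-2622 - 2*(-15)/(-3))*(-195 + 572) = (-2622 - 2*(-15)*(-1/3))*377 = (-2622 - 10)*377 = -2632*377 = -992264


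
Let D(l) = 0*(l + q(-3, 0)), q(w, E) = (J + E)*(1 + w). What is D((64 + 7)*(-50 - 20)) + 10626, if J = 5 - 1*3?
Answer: 10626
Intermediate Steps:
J = 2 (J = 5 - 3 = 2)
q(w, E) = (1 + w)*(2 + E) (q(w, E) = (2 + E)*(1 + w) = (1 + w)*(2 + E))
D(l) = 0 (D(l) = 0*(l + (2 + 0 + 2*(-3) + 0*(-3))) = 0*(l + (2 + 0 - 6 + 0)) = 0*(l - 4) = 0*(-4 + l) = 0)
D((64 + 7)*(-50 - 20)) + 10626 = 0 + 10626 = 10626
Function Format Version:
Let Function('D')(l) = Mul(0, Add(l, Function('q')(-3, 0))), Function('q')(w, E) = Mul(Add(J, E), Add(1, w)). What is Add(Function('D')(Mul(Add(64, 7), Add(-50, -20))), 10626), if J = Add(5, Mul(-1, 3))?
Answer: 10626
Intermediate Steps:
J = 2 (J = Add(5, -3) = 2)
Function('q')(w, E) = Mul(Add(1, w), Add(2, E)) (Function('q')(w, E) = Mul(Add(2, E), Add(1, w)) = Mul(Add(1, w), Add(2, E)))
Function('D')(l) = 0 (Function('D')(l) = Mul(0, Add(l, Add(2, 0, Mul(2, -3), Mul(0, -3)))) = Mul(0, Add(l, Add(2, 0, -6, 0))) = Mul(0, Add(l, -4)) = Mul(0, Add(-4, l)) = 0)
Add(Function('D')(Mul(Add(64, 7), Add(-50, -20))), 10626) = Add(0, 10626) = 10626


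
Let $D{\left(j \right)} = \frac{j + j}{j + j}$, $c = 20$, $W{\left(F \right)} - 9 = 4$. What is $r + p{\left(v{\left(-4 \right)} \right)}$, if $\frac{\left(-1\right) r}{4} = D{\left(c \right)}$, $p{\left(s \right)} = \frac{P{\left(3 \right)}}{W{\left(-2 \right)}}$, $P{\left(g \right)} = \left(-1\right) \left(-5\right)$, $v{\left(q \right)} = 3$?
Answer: $- \frac{47}{13} \approx -3.6154$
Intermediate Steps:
$P{\left(g \right)} = 5$
$W{\left(F \right)} = 13$ ($W{\left(F \right)} = 9 + 4 = 13$)
$p{\left(s \right)} = \frac{5}{13}$
$D{\left(j \right)} = 1$ ($D{\left(j \right)} = \frac{2 j}{2 j} = 2 j \frac{1}{2 j} = 1$)
$r = -4$ ($r = \left(-4\right) 1 = -4$)
$r + p{\left(v{\left(-4 \right)} \right)} = -4 + \frac{5}{13} = - \frac{47}{13}$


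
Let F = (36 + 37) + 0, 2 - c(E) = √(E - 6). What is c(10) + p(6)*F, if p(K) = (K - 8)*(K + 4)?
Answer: -1460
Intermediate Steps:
c(E) = 2 - √(-6 + E) (c(E) = 2 - √(E - 6) = 2 - √(-6 + E))
F = 73 (F = 73 + 0 = 73)
p(K) = (-8 + K)*(4 + K)
c(10) + p(6)*F = (2 - √(-6 + 10)) + (-32 + 6² - 4*6)*73 = (2 - √4) + (-32 + 36 - 24)*73 = (2 - 1*2) - 20*73 = (2 - 2) - 1460 = 0 - 1460 = -1460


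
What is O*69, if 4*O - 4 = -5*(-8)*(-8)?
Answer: -5451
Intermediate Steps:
O = -79 (O = 1 + (-5*(-8)*(-8))/4 = 1 + (40*(-8))/4 = 1 + (¼)*(-320) = 1 - 80 = -79)
O*69 = -79*69 = -5451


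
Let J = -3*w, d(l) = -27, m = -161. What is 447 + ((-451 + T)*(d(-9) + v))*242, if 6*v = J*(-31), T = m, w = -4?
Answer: 13181703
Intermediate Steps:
J = 12 (J = -3*(-4) = 12)
T = -161
v = -62 (v = (12*(-31))/6 = (⅙)*(-372) = -62)
447 + ((-451 + T)*(d(-9) + v))*242 = 447 + ((-451 - 161)*(-27 - 62))*242 = 447 - 612*(-89)*242 = 447 + 54468*242 = 447 + 13181256 = 13181703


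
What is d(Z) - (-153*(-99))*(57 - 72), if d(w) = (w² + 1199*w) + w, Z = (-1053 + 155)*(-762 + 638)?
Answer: 12533117509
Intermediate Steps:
Z = 111352 (Z = -898*(-124) = 111352)
d(w) = w² + 1200*w
d(Z) - (-153*(-99))*(57 - 72) = 111352*(1200 + 111352) - (-153*(-99))*(57 - 72) = 111352*112552 - 15147*(-15) = 12532890304 - 1*(-227205) = 12532890304 + 227205 = 12533117509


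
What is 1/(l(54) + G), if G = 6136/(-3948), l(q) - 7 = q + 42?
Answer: 987/100127 ≈ 0.0098575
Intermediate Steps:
l(q) = 49 + q (l(q) = 7 + (q + 42) = 7 + (42 + q) = 49 + q)
G = -1534/987 (G = 6136*(-1/3948) = -1534/987 ≈ -1.5542)
1/(l(54) + G) = 1/((49 + 54) - 1534/987) = 1/(103 - 1534/987) = 1/(100127/987) = 987/100127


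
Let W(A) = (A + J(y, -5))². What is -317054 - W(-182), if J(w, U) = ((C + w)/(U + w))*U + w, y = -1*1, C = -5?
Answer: -352398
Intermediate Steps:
y = -1
J(w, U) = w + U*(-5 + w)/(U + w) (J(w, U) = ((-5 + w)/(U + w))*U + w = U*(-5 + w)/(U + w) + w = w + U*(-5 + w)/(U + w))
W(A) = (-6 + A)² (W(A) = (A + ((-1)² - 5*(-5) + 2*(-5)*(-1))/(-5 - 1))² = (A + (1 + 25 + 10)/(-6))² = (A - ⅙*36)² = (A - 6)² = (-6 + A)²)
-317054 - W(-182) = -317054 - (-6 - 182)² = -317054 - 1*(-188)² = -317054 - 1*35344 = -317054 - 35344 = -352398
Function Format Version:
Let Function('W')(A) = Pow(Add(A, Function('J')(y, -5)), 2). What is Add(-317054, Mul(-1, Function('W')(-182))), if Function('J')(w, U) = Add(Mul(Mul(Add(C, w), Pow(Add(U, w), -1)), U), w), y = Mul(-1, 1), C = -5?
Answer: -352398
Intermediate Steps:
y = -1
Function('J')(w, U) = Add(w, Mul(U, Pow(Add(U, w), -1), Add(-5, w))) (Function('J')(w, U) = Add(Mul(Mul(Add(-5, w), Pow(Add(U, w), -1)), U), w) = Add(Mul(Mul(Pow(Add(U, w), -1), Add(-5, w)), U), w) = Add(Mul(U, Pow(Add(U, w), -1), Add(-5, w)), w) = Add(w, Mul(U, Pow(Add(U, w), -1), Add(-5, w))))
Function('W')(A) = Pow(Add(-6, A), 2) (Function('W')(A) = Pow(Add(A, Mul(Pow(Add(-5, -1), -1), Add(Pow(-1, 2), Mul(-5, -5), Mul(2, -5, -1)))), 2) = Pow(Add(A, Mul(Pow(-6, -1), Add(1, 25, 10))), 2) = Pow(Add(A, Mul(Rational(-1, 6), 36)), 2) = Pow(Add(A, -6), 2) = Pow(Add(-6, A), 2))
Add(-317054, Mul(-1, Function('W')(-182))) = Add(-317054, Mul(-1, Pow(Add(-6, -182), 2))) = Add(-317054, Mul(-1, Pow(-188, 2))) = Add(-317054, Mul(-1, 35344)) = Add(-317054, -35344) = -352398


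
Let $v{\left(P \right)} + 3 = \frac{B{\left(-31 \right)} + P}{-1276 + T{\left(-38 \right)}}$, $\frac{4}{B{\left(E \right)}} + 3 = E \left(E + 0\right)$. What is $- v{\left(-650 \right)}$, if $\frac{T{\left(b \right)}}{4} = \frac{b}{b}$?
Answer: $\frac{379129}{152322} \approx 2.489$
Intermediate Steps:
$T{\left(b \right)} = 4$ ($T{\left(b \right)} = 4 \frac{b}{b} = 4 \cdot 1 = 4$)
$B{\left(E \right)} = \frac{4}{-3 + E^{2}}$ ($B{\left(E \right)} = \frac{4}{-3 + E \left(E + 0\right)} = \frac{4}{-3 + E E} = \frac{4}{-3 + E^{2}}$)
$v{\left(P \right)} = - \frac{913933}{304644} - \frac{P}{1272}$ ($v{\left(P \right)} = -3 + \frac{\frac{4}{-3 + \left(-31\right)^{2}} + P}{-1276 + 4} = -3 + \frac{\frac{4}{-3 + 961} + P}{-1272} = -3 + \left(\frac{4}{958} + P\right) \left(- \frac{1}{1272}\right) = -3 + \left(4 \cdot \frac{1}{958} + P\right) \left(- \frac{1}{1272}\right) = -3 + \left(\frac{2}{479} + P\right) \left(- \frac{1}{1272}\right) = -3 - \left(\frac{1}{304644} + \frac{P}{1272}\right) = - \frac{913933}{304644} - \frac{P}{1272}$)
$- v{\left(-650 \right)} = - (- \frac{913933}{304644} - - \frac{325}{636}) = - (- \frac{913933}{304644} + \frac{325}{636}) = \left(-1\right) \left(- \frac{379129}{152322}\right) = \frac{379129}{152322}$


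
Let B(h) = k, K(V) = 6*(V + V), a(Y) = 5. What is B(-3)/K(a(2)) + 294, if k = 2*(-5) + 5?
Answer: 3527/12 ≈ 293.92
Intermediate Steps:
k = -5 (k = -10 + 5 = -5)
K(V) = 12*V (K(V) = 6*(2*V) = 12*V)
B(h) = -5
B(-3)/K(a(2)) + 294 = -5/(12*5) + 294 = -5/60 + 294 = (1/60)*(-5) + 294 = -1/12 + 294 = 3527/12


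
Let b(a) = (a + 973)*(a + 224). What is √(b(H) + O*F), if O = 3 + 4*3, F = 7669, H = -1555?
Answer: 3*√98853 ≈ 943.23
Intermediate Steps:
b(a) = (224 + a)*(973 + a) (b(a) = (973 + a)*(224 + a) = (224 + a)*(973 + a))
O = 15 (O = 3 + 12 = 15)
√(b(H) + O*F) = √((217952 + (-1555)² + 1197*(-1555)) + 15*7669) = √((217952 + 2418025 - 1861335) + 115035) = √(774642 + 115035) = √889677 = 3*√98853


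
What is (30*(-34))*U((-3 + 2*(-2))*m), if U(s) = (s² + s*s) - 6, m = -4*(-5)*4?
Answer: -639737880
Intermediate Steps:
m = 80 (m = 20*4 = 80)
U(s) = -6 + 2*s² (U(s) = (s² + s²) - 6 = 2*s² - 6 = -6 + 2*s²)
(30*(-34))*U((-3 + 2*(-2))*m) = (30*(-34))*(-6 + 2*((-3 + 2*(-2))*80)²) = -1020*(-6 + 2*((-3 - 4)*80)²) = -1020*(-6 + 2*(-7*80)²) = -1020*(-6 + 2*(-560)²) = -1020*(-6 + 2*313600) = -1020*(-6 + 627200) = -1020*627194 = -639737880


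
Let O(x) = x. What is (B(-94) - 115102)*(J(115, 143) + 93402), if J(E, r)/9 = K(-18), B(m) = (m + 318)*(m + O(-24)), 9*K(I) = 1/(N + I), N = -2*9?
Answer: -26439109473/2 ≈ -1.3220e+10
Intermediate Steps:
N = -18
K(I) = 1/(9*(-18 + I))
B(m) = (-24 + m)*(318 + m) (B(m) = (m + 318)*(m - 24) = (318 + m)*(-24 + m) = (-24 + m)*(318 + m))
J(E, r) = -1/36 (J(E, r) = 9*(1/(9*(-18 - 18))) = 9*((⅑)/(-36)) = 9*((⅑)*(-1/36)) = 9*(-1/324) = -1/36)
(B(-94) - 115102)*(J(115, 143) + 93402) = ((-7632 + (-94)² + 294*(-94)) - 115102)*(-1/36 + 93402) = ((-7632 + 8836 - 27636) - 115102)*(3362471/36) = (-26432 - 115102)*(3362471/36) = -141534*3362471/36 = -26439109473/2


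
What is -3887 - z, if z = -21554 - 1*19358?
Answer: 37025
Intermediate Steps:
z = -40912 (z = -21554 - 19358 = -40912)
-3887 - z = -3887 - 1*(-40912) = -3887 + 40912 = 37025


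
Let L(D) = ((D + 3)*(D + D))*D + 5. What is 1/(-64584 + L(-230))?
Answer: -1/24081179 ≈ -4.1526e-8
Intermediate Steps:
L(D) = 5 + 2*D²*(3 + D) (L(D) = ((3 + D)*(2*D))*D + 5 = (2*D*(3 + D))*D + 5 = 2*D²*(3 + D) + 5 = 5 + 2*D²*(3 + D))
1/(-64584 + L(-230)) = 1/(-64584 + (5 + 2*(-230)³ + 6*(-230)²)) = 1/(-64584 + (5 + 2*(-12167000) + 6*52900)) = 1/(-64584 + (5 - 24334000 + 317400)) = 1/(-64584 - 24016595) = 1/(-24081179) = -1/24081179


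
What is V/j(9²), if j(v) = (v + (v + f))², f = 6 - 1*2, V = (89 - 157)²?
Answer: 1156/6889 ≈ 0.16780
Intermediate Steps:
V = 4624 (V = (-68)² = 4624)
f = 4 (f = 6 - 2 = 4)
j(v) = (4 + 2*v)² (j(v) = (v + (v + 4))² = (v + (4 + v))² = (4 + 2*v)²)
V/j(9²) = 4624/((4*(2 + 9²)²)) = 4624/((4*(2 + 81)²)) = 4624/((4*83²)) = 4624/((4*6889)) = 4624/27556 = 4624*(1/27556) = 1156/6889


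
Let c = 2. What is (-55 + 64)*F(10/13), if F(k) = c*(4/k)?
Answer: 468/5 ≈ 93.600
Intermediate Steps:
F(k) = 8/k (F(k) = 2*(4/k) = 8/k)
(-55 + 64)*F(10/13) = (-55 + 64)*(8/((10/13))) = 9*(8/((10*(1/13)))) = 9*(8/(10/13)) = 9*(8*(13/10)) = 9*(52/5) = 468/5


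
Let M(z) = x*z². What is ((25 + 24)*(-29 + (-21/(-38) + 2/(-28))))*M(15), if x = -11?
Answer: 65713725/19 ≈ 3.4586e+6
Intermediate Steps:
M(z) = -11*z²
((25 + 24)*(-29 + (-21/(-38) + 2/(-28))))*M(15) = ((25 + 24)*(-29 + (-21/(-38) + 2/(-28))))*(-11*15²) = (49*(-29 + (-21*(-1/38) + 2*(-1/28))))*(-11*225) = (49*(-29 + (21/38 - 1/14)))*(-2475) = (49*(-29 + 64/133))*(-2475) = (49*(-3793/133))*(-2475) = -26551/19*(-2475) = 65713725/19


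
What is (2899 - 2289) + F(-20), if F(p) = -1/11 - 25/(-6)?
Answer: 40529/66 ≈ 614.08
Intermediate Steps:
F(p) = 269/66 (F(p) = -1*1/11 - 25*(-1/6) = -1/11 + 25/6 = 269/66)
(2899 - 2289) + F(-20) = (2899 - 2289) + 269/66 = 610 + 269/66 = 40529/66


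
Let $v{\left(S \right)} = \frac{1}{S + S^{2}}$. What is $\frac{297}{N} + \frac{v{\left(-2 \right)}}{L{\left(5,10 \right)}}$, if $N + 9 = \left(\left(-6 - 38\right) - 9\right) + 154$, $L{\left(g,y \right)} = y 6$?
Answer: $\frac{8933}{2760} \approx 3.2366$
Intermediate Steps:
$L{\left(g,y \right)} = 6 y$
$N = 92$ ($N = -9 + \left(\left(\left(-6 - 38\right) - 9\right) + 154\right) = -9 + \left(\left(-44 - 9\right) + 154\right) = -9 + \left(-53 + 154\right) = -9 + 101 = 92$)
$\frac{297}{N} + \frac{v{\left(-2 \right)}}{L{\left(5,10 \right)}} = \frac{297}{92} + \frac{\frac{1}{-2} \frac{1}{1 - 2}}{6 \cdot 10} = 297 \cdot \frac{1}{92} + \frac{\left(- \frac{1}{2}\right) \frac{1}{-1}}{60} = \frac{297}{92} + \left(- \frac{1}{2}\right) \left(-1\right) \frac{1}{60} = \frac{297}{92} + \frac{1}{2} \cdot \frac{1}{60} = \frac{297}{92} + \frac{1}{120} = \frac{8933}{2760}$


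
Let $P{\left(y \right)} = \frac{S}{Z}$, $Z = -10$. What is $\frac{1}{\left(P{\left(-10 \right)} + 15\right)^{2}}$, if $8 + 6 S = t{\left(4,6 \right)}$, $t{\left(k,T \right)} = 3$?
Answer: $\frac{144}{32761} \approx 0.0043955$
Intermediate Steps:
$S = - \frac{5}{6}$ ($S = - \frac{4}{3} + \frac{1}{6} \cdot 3 = - \frac{4}{3} + \frac{1}{2} = - \frac{5}{6} \approx -0.83333$)
$P{\left(y \right)} = \frac{1}{12}$ ($P{\left(y \right)} = - \frac{5}{6 \left(-10\right)} = \left(- \frac{5}{6}\right) \left(- \frac{1}{10}\right) = \frac{1}{12}$)
$\frac{1}{\left(P{\left(-10 \right)} + 15\right)^{2}} = \frac{1}{\left(\frac{1}{12} + 15\right)^{2}} = \frac{1}{\left(\frac{181}{12}\right)^{2}} = \frac{1}{\frac{32761}{144}} = \frac{144}{32761}$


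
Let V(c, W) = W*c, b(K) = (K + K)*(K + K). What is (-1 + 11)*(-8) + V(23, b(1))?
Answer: 12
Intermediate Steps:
b(K) = 4*K**2 (b(K) = (2*K)*(2*K) = 4*K**2)
(-1 + 11)*(-8) + V(23, b(1)) = (-1 + 11)*(-8) + (4*1**2)*23 = 10*(-8) + (4*1)*23 = -80 + 4*23 = -80 + 92 = 12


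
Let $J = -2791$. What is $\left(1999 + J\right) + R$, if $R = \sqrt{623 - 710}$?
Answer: $-792 + i \sqrt{87} \approx -792.0 + 9.3274 i$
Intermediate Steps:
$R = i \sqrt{87}$ ($R = \sqrt{-87} = i \sqrt{87} \approx 9.3274 i$)
$\left(1999 + J\right) + R = \left(1999 - 2791\right) + i \sqrt{87} = -792 + i \sqrt{87}$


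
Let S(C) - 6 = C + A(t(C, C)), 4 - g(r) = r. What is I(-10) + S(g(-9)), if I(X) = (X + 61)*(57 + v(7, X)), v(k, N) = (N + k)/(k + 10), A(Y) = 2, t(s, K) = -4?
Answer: 2919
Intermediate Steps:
g(r) = 4 - r
v(k, N) = (N + k)/(10 + k)
S(C) = 8 + C (S(C) = 6 + (C + 2) = 6 + (2 + C) = 8 + C)
I(X) = (61 + X)*(976/17 + X/17) (I(X) = (X + 61)*(57 + (X + 7)/(10 + 7)) = (61 + X)*(57 + (7 + X)/17) = (61 + X)*(57 + (7/17 + X/17)) = (61 + X)*(976/17 + X/17))
I(-10) + S(g(-9)) = (59536/17 + 61*(-10) + (1/17)*(-10)²) + (8 + (4 - 1*(-9))) = (59536/17 - 610 + (1/17)*100) + (8 + (4 + 9)) = (59536/17 - 610 + 100/17) + (8 + 13) = 2898 + 21 = 2919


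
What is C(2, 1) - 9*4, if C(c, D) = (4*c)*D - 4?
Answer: -32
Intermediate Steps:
C(c, D) = -4 + 4*D*c (C(c, D) = 4*D*c - 4 = -4 + 4*D*c)
C(2, 1) - 9*4 = (-4 + 4*1*2) - 9*4 = (-4 + 8) - 36 = 4 - 36 = -32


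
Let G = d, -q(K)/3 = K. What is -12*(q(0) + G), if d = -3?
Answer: 36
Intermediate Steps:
q(K) = -3*K
G = -3
-12*(q(0) + G) = -12*(-3*0 - 3) = -12*(0 - 3) = -12*(-3) = 36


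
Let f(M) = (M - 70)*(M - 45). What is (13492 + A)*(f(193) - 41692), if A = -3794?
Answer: -227786624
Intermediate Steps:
f(M) = (-70 + M)*(-45 + M)
(13492 + A)*(f(193) - 41692) = (13492 - 3794)*((3150 + 193**2 - 115*193) - 41692) = 9698*((3150 + 37249 - 22195) - 41692) = 9698*(18204 - 41692) = 9698*(-23488) = -227786624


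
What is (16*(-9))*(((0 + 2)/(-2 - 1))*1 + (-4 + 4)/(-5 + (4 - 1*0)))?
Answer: 96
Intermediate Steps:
(16*(-9))*(((0 + 2)/(-2 - 1))*1 + (-4 + 4)/(-5 + (4 - 1*0))) = -144*((2/(-3))*1 + 0/(-5 + (4 + 0))) = -144*((2*(-⅓))*1 + 0/(-5 + 4)) = -144*(-⅔*1 + 0/(-1)) = -144*(-⅔ + 0*(-1)) = -144*(-⅔ + 0) = -144*(-⅔) = 96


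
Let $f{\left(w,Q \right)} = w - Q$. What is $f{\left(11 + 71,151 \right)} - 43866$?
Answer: $-43935$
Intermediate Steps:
$f{\left(11 + 71,151 \right)} - 43866 = \left(\left(11 + 71\right) - 151\right) - 43866 = \left(82 - 151\right) - 43866 = -69 - 43866 = -43935$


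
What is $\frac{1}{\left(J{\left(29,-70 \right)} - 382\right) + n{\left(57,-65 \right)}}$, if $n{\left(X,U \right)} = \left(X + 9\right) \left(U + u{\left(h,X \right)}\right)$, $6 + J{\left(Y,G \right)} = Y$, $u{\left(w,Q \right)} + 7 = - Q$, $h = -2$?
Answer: $- \frac{1}{8873} \approx -0.0001127$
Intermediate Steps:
$u{\left(w,Q \right)} = -7 - Q$
$J{\left(Y,G \right)} = -6 + Y$
$n{\left(X,U \right)} = \left(9 + X\right) \left(-7 + U - X\right)$ ($n{\left(X,U \right)} = \left(X + 9\right) \left(U - \left(7 + X\right)\right) = \left(9 + X\right) \left(-7 + U - X\right)$)
$\frac{1}{\left(J{\left(29,-70 \right)} - 382\right) + n{\left(57,-65 \right)}} = \frac{1}{\left(\left(-6 + 29\right) - 382\right) - 8514} = \frac{1}{\left(23 - 382\right) - 8514} = \frac{1}{-359 - 8514} = \frac{1}{-8873} = - \frac{1}{8873}$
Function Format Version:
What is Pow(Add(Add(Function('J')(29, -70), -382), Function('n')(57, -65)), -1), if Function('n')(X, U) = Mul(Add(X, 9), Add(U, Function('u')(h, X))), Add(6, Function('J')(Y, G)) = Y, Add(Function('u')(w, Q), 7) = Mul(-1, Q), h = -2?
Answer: Rational(-1, 8873) ≈ -0.00011270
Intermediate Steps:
Function('u')(w, Q) = Add(-7, Mul(-1, Q))
Function('J')(Y, G) = Add(-6, Y)
Function('n')(X, U) = Mul(Add(9, X), Add(-7, U, Mul(-1, X))) (Function('n')(X, U) = Mul(Add(X, 9), Add(U, Add(-7, Mul(-1, X)))) = Mul(Add(9, X), Add(-7, U, Mul(-1, X))))
Pow(Add(Add(Function('J')(29, -70), -382), Function('n')(57, -65)), -1) = Pow(Add(Add(Add(-6, 29), -382), Add(-63, Mul(-1, Pow(57, 2)), Mul(-16, 57), Mul(9, -65), Mul(-65, 57))), -1) = Pow(Add(Add(23, -382), Add(-63, Mul(-1, 3249), -912, -585, -3705)), -1) = Pow(Add(-359, Add(-63, -3249, -912, -585, -3705)), -1) = Pow(Add(-359, -8514), -1) = Pow(-8873, -1) = Rational(-1, 8873)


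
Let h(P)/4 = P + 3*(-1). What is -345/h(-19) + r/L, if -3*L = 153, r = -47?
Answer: 21731/4488 ≈ 4.8420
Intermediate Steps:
h(P) = -12 + 4*P (h(P) = 4*(P + 3*(-1)) = 4*(P - 3) = 4*(-3 + P) = -12 + 4*P)
L = -51 (L = -⅓*153 = -51)
-345/h(-19) + r/L = -345/(-12 + 4*(-19)) - 47/(-51) = -345/(-12 - 76) - 47*(-1/51) = -345/(-88) + 47/51 = -345*(-1/88) + 47/51 = 345/88 + 47/51 = 21731/4488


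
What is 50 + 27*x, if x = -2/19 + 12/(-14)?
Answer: 3194/133 ≈ 24.015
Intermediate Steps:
x = -128/133 (x = -2*1/19 + 12*(-1/14) = -2/19 - 6/7 = -128/133 ≈ -0.96241)
50 + 27*x = 50 + 27*(-128/133) = 50 - 3456/133 = 3194/133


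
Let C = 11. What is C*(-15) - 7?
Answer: -172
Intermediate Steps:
C*(-15) - 7 = 11*(-15) - 7 = -165 - 7 = -172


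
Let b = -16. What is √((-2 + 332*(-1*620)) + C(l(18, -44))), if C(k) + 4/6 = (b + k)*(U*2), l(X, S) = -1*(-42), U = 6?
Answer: 4*I*√115611/3 ≈ 453.35*I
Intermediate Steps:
l(X, S) = 42
C(k) = -578/3 + 12*k (C(k) = -⅔ + (-16 + k)*(6*2) = -⅔ + (-16 + k)*12 = -⅔ + (-192 + 12*k) = -578/3 + 12*k)
√((-2 + 332*(-1*620)) + C(l(18, -44))) = √((-2 + 332*(-1*620)) + (-578/3 + 12*42)) = √((-2 + 332*(-620)) + (-578/3 + 504)) = √((-2 - 205840) + 934/3) = √(-205842 + 934/3) = √(-616592/3) = 4*I*√115611/3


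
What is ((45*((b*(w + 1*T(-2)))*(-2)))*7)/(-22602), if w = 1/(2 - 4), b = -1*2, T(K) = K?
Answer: 525/3767 ≈ 0.13937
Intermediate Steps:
b = -2
w = -1/2 (w = 1/(-2) = -1/2 ≈ -0.50000)
((45*((b*(w + 1*T(-2)))*(-2)))*7)/(-22602) = ((45*(-2*(-1/2 + 1*(-2))*(-2)))*7)/(-22602) = ((45*(-2*(-1/2 - 2)*(-2)))*7)*(-1/22602) = ((45*(-2*(-5/2)*(-2)))*7)*(-1/22602) = ((45*(5*(-2)))*7)*(-1/22602) = ((45*(-10))*7)*(-1/22602) = -450*7*(-1/22602) = -3150*(-1/22602) = 525/3767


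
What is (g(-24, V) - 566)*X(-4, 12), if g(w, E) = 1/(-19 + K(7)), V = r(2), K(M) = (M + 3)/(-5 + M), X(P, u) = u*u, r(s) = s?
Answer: -570600/7 ≈ -81514.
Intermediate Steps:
X(P, u) = u²
K(M) = (3 + M)/(-5 + M)
V = 2
g(w, E) = -1/14 (g(w, E) = 1/(-19 + (3 + 7)/(-5 + 7)) = 1/(-19 + 10/2) = 1/(-19 + (½)*10) = 1/(-19 + 5) = 1/(-14) = -1/14)
(g(-24, V) - 566)*X(-4, 12) = (-1/14 - 566)*12² = -7925/14*144 = -570600/7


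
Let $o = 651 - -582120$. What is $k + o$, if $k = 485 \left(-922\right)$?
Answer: $135601$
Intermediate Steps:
$k = -447170$
$o = 582771$ ($o = 651 + 582120 = 582771$)
$k + o = -447170 + 582771 = 135601$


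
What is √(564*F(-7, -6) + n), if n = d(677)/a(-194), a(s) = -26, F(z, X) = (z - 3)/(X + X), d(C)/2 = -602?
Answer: 2*√21814/13 ≈ 22.722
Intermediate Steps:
d(C) = -1204 (d(C) = 2*(-602) = -1204)
F(z, X) = (-3 + z)/(2*X) (F(z, X) = (-3 + z)/((2*X)) = (-3 + z)*(1/(2*X)) = (-3 + z)/(2*X))
n = 602/13 (n = -1204/(-26) = -1204*(-1/26) = 602/13 ≈ 46.308)
√(564*F(-7, -6) + n) = √(564*((½)*(-3 - 7)/(-6)) + 602/13) = √(564*((½)*(-⅙)*(-10)) + 602/13) = √(564*(⅚) + 602/13) = √(470 + 602/13) = √(6712/13) = 2*√21814/13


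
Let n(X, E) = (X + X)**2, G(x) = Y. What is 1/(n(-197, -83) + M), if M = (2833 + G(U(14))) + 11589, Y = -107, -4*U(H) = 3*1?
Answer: 1/169551 ≈ 5.8979e-6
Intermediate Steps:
U(H) = -3/4
G(x) = -107
n(X, E) = 4*X**2 (n(X, E) = (2*X)**2 = 4*X**2)
M = 14315 (M = (2833 - 107) + 11589 = 2726 + 11589 = 14315)
1/(n(-197, -83) + M) = 1/(4*(-197)**2 + 14315) = 1/(4*38809 + 14315) = 1/(155236 + 14315) = 1/169551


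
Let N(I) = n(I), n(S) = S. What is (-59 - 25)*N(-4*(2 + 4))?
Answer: 2016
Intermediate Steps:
N(I) = I
(-59 - 25)*N(-4*(2 + 4)) = (-59 - 25)*(-4*(2 + 4)) = -(-336)*6 = -84*(-24) = 2016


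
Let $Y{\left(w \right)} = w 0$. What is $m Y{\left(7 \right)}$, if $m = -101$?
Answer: $0$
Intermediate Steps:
$Y{\left(w \right)} = 0$
$m Y{\left(7 \right)} = \left(-101\right) 0 = 0$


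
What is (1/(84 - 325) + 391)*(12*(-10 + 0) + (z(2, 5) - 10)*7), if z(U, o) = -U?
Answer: -19222920/241 ≈ -79763.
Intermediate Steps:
(1/(84 - 325) + 391)*(12*(-10 + 0) + (z(2, 5) - 10)*7) = (1/(84 - 325) + 391)*(12*(-10 + 0) + (-1*2 - 10)*7) = (1/(-241) + 391)*(12*(-10) + (-2 - 10)*7) = (-1/241 + 391)*(-120 - 12*7) = 94230*(-120 - 84)/241 = (94230/241)*(-204) = -19222920/241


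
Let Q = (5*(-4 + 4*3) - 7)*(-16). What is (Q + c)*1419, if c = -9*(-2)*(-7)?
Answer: -928026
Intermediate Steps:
c = -126 (c = 18*(-7) = -126)
Q = -528 (Q = (5*(-4 + 12) - 7)*(-16) = (5*8 - 7)*(-16) = (40 - 7)*(-16) = 33*(-16) = -528)
(Q + c)*1419 = (-528 - 126)*1419 = -654*1419 = -928026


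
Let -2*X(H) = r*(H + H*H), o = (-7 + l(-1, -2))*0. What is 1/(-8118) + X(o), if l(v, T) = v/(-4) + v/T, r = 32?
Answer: -1/8118 ≈ -0.00012318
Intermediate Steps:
l(v, T) = -v/4 + v/T (l(v, T) = v*(-¼) + v/T = -v/4 + v/T)
o = 0 (o = (-7 + (-¼*(-1) - 1/(-2)))*0 = (-7 + (¼ - 1*(-½)))*0 = (-7 + (¼ + ½))*0 = (-7 + ¾)*0 = -25/4*0 = 0)
X(H) = -16*H - 16*H² (X(H) = -16*(H + H*H) = -16*(H + H²) = -(32*H + 32*H²)/2 = -16*H - 16*H²)
1/(-8118) + X(o) = 1/(-8118) - 16*0*(1 + 0) = -1/8118 - 16*0*1 = -1/8118 + 0 = -1/8118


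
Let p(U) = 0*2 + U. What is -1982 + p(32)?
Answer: -1950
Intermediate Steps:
p(U) = U (p(U) = 0 + U = U)
-1982 + p(32) = -1982 + 32 = -1950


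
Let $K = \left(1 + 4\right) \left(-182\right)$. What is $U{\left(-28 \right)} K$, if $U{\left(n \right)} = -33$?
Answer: $30030$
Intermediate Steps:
$K = -910$ ($K = 5 \left(-182\right) = -910$)
$U{\left(-28 \right)} K = \left(-33\right) \left(-910\right) = 30030$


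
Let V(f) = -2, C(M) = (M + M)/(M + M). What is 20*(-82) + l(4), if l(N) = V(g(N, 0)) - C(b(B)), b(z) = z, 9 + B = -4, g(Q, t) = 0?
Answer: -1643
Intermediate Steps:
B = -13 (B = -9 - 4 = -13)
C(M) = 1 (C(M) = (2*M)/((2*M)) = (2*M)*(1/(2*M)) = 1)
l(N) = -3 (l(N) = -2 - 1*1 = -2 - 1 = -3)
20*(-82) + l(4) = 20*(-82) - 3 = -1640 - 3 = -1643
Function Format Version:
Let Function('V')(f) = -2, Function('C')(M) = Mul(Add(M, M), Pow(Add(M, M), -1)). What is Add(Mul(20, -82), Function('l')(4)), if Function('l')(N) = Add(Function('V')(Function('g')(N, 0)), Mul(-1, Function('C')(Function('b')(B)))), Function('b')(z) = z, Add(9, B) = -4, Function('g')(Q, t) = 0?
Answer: -1643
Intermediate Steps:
B = -13 (B = Add(-9, -4) = -13)
Function('C')(M) = 1 (Function('C')(M) = Mul(Mul(2, M), Pow(Mul(2, M), -1)) = Mul(Mul(2, M), Mul(Rational(1, 2), Pow(M, -1))) = 1)
Function('l')(N) = -3 (Function('l')(N) = Add(-2, Mul(-1, 1)) = Add(-2, -1) = -3)
Add(Mul(20, -82), Function('l')(4)) = Add(Mul(20, -82), -3) = Add(-1640, -3) = -1643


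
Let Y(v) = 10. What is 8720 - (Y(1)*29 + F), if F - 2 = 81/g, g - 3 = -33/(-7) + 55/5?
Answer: 1103501/131 ≈ 8423.7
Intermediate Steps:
g = 131/7 (g = 3 + (-33/(-7) + 55/5) = 3 + (-33*(-⅐) + 55*(⅕)) = 3 + (33/7 + 11) = 3 + 110/7 = 131/7 ≈ 18.714)
F = 829/131 (F = 2 + 81/(131/7) = 2 + 81*(7/131) = 2 + 567/131 = 829/131 ≈ 6.3282)
8720 - (Y(1)*29 + F) = 8720 - (10*29 + 829/131) = 8720 - (290 + 829/131) = 8720 - 1*38819/131 = 8720 - 38819/131 = 1103501/131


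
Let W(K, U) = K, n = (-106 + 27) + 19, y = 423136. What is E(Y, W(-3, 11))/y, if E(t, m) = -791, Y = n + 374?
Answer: -113/60448 ≈ -0.0018694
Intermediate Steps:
n = -60 (n = -79 + 19 = -60)
Y = 314 (Y = -60 + 374 = 314)
E(Y, W(-3, 11))/y = -791/423136 = -791*1/423136 = -113/60448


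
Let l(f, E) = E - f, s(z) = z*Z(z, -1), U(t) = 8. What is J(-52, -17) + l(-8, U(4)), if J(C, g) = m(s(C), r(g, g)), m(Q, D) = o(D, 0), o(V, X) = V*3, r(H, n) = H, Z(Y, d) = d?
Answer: -35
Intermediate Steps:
s(z) = -z (s(z) = z*(-1) = -z)
o(V, X) = 3*V
m(Q, D) = 3*D
J(C, g) = 3*g
J(-52, -17) + l(-8, U(4)) = 3*(-17) + (8 - 1*(-8)) = -51 + (8 + 8) = -51 + 16 = -35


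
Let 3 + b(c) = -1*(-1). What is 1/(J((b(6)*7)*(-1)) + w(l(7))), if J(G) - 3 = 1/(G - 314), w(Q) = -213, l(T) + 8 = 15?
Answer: -300/63001 ≈ -0.0047618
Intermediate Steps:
l(T) = 7 (l(T) = -8 + 15 = 7)
b(c) = -2 (b(c) = -3 - 1*(-1) = -3 + 1 = -2)
J(G) = 3 + 1/(-314 + G) (J(G) = 3 + 1/(G - 314) = 3 + 1/(-314 + G))
1/(J((b(6)*7)*(-1)) + w(l(7))) = 1/((-941 + 3*(-2*7*(-1)))/(-314 - 2*7*(-1)) - 213) = 1/((-941 + 3*(-14*(-1)))/(-314 - 14*(-1)) - 213) = 1/((-941 + 3*14)/(-314 + 14) - 213) = 1/((-941 + 42)/(-300) - 213) = 1/(-1/300*(-899) - 213) = 1/(899/300 - 213) = 1/(-63001/300) = -300/63001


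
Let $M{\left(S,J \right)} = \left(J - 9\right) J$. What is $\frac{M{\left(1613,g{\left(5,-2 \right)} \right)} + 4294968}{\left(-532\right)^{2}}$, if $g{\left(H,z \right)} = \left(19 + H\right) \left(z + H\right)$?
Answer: $\frac{268719}{17689} \approx 15.191$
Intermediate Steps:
$g{\left(H,z \right)} = \left(19 + H\right) \left(H + z\right)$
$M{\left(S,J \right)} = J \left(-9 + J\right)$ ($M{\left(S,J \right)} = \left(-9 + J\right) J = J \left(-9 + J\right)$)
$\frac{M{\left(1613,g{\left(5,-2 \right)} \right)} + 4294968}{\left(-532\right)^{2}} = \frac{\left(5^{2} + 19 \cdot 5 + 19 \left(-2\right) + 5 \left(-2\right)\right) \left(-9 + \left(5^{2} + 19 \cdot 5 + 19 \left(-2\right) + 5 \left(-2\right)\right)\right) + 4294968}{\left(-532\right)^{2}} = \frac{\left(25 + 95 - 38 - 10\right) \left(-9 + \left(25 + 95 - 38 - 10\right)\right) + 4294968}{283024} = \left(72 \left(-9 + 72\right) + 4294968\right) \frac{1}{283024} = \left(72 \cdot 63 + 4294968\right) \frac{1}{283024} = \left(4536 + 4294968\right) \frac{1}{283024} = 4299504 \cdot \frac{1}{283024} = \frac{268719}{17689}$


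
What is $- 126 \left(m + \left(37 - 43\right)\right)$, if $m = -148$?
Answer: $19404$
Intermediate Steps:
$- 126 \left(m + \left(37 - 43\right)\right) = - 126 \left(-148 + \left(37 - 43\right)\right) = - 126 \left(-148 - 6\right) = \left(-126\right) \left(-154\right) = 19404$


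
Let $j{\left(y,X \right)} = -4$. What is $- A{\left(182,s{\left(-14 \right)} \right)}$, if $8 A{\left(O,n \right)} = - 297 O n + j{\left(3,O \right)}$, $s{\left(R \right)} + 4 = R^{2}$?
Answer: $\frac{2594593}{2} \approx 1.2973 \cdot 10^{6}$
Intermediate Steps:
$s{\left(R \right)} = -4 + R^{2}$
$A{\left(O,n \right)} = - \frac{1}{2} - \frac{297 O n}{8}$ ($A{\left(O,n \right)} = \frac{- 297 O n - 4}{8} = \frac{-4 - 297 O n}{8} = - \frac{1}{2} - \frac{297 O n}{8}$)
$- A{\left(182,s{\left(-14 \right)} \right)} = - (- \frac{1}{2} - \frac{27027 \left(-4 + \left(-14\right)^{2}\right)}{4}) = - (- \frac{1}{2} - \frac{27027 \left(-4 + 196\right)}{4}) = - (- \frac{1}{2} - \frac{27027}{4} \cdot 192) = - (- \frac{1}{2} - 1297296) = \left(-1\right) \left(- \frac{2594593}{2}\right) = \frac{2594593}{2}$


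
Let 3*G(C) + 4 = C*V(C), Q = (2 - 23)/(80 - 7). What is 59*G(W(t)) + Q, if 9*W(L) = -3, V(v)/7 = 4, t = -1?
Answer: -172469/657 ≈ -262.51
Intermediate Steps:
V(v) = 28 (V(v) = 7*4 = 28)
Q = -21/73 ≈ -0.28767
W(L) = -⅓ (W(L) = (⅑)*(-3) = -⅓)
G(C) = -4/3 + 28*C/3 (G(C) = -4/3 + (C*28)/3 = -4/3 + (28*C)/3 = -4/3 + 28*C/3)
59*G(W(t)) + Q = 59*(-4/3 + (28/3)*(-⅓)) - 21/73 = 59*(-4/3 - 28/9) - 21/73 = 59*(-40/9) - 21/73 = -2360/9 - 21/73 = -172469/657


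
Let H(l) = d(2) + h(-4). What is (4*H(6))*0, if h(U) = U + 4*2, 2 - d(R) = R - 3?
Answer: 0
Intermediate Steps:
d(R) = 5 - R (d(R) = 2 - (R - 3) = 2 - (-3 + R) = 2 + (3 - R) = 5 - R)
h(U) = 8 + U (h(U) = U + 8 = 8 + U)
H(l) = 7 (H(l) = (5 - 1*2) + (8 - 4) = (5 - 2) + 4 = 3 + 4 = 7)
(4*H(6))*0 = (4*7)*0 = 28*0 = 0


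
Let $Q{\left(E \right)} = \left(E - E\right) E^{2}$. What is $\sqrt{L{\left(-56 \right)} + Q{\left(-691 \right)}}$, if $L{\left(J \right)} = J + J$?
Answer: $4 i \sqrt{7} \approx 10.583 i$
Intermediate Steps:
$L{\left(J \right)} = 2 J$
$Q{\left(E \right)} = 0$ ($Q{\left(E \right)} = 0 E^{2} = 0$)
$\sqrt{L{\left(-56 \right)} + Q{\left(-691 \right)}} = \sqrt{2 \left(-56\right) + 0} = \sqrt{-112 + 0} = \sqrt{-112} = 4 i \sqrt{7}$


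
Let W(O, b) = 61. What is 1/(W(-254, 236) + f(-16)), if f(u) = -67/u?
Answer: 16/1043 ≈ 0.015340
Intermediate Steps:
1/(W(-254, 236) + f(-16)) = 1/(61 - 67/(-16)) = 1/(61 - 67*(-1/16)) = 1/(61 + 67/16) = 1/(1043/16) = 16/1043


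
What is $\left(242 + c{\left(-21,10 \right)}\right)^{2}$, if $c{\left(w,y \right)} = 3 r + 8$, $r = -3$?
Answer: $58081$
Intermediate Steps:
$c{\left(w,y \right)} = -1$ ($c{\left(w,y \right)} = 3 \left(-3\right) + 8 = -9 + 8 = -1$)
$\left(242 + c{\left(-21,10 \right)}\right)^{2} = \left(242 - 1\right)^{2} = 241^{2} = 58081$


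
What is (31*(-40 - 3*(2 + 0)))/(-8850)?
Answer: 713/4425 ≈ 0.16113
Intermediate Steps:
(31*(-40 - 3*(2 + 0)))/(-8850) = (31*(-40 - 3*2))*(-1/8850) = (31*(-40 - 6))*(-1/8850) = (31*(-46))*(-1/8850) = -1426*(-1/8850) = 713/4425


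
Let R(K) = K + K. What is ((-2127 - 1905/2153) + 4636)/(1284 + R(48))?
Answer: 1349993/742785 ≈ 1.8175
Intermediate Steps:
R(K) = 2*K
((-2127 - 1905/2153) + 4636)/(1284 + R(48)) = ((-2127 - 1905/2153) + 4636)/(1284 + 2*48) = ((-2127 - 1905*1/2153) + 4636)/(1284 + 96) = ((-2127 - 1905/2153) + 4636)/1380 = (-4581336/2153 + 4636)*(1/1380) = (5399972/2153)*(1/1380) = 1349993/742785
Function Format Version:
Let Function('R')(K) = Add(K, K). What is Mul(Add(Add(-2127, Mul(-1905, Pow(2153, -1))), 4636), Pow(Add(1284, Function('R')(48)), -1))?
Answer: Rational(1349993, 742785) ≈ 1.8175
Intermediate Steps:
Function('R')(K) = Mul(2, K)
Mul(Add(Add(-2127, Mul(-1905, Pow(2153, -1))), 4636), Pow(Add(1284, Function('R')(48)), -1)) = Mul(Add(Add(-2127, Mul(-1905, Pow(2153, -1))), 4636), Pow(Add(1284, Mul(2, 48)), -1)) = Mul(Add(Add(-2127, Mul(-1905, Rational(1, 2153))), 4636), Pow(Add(1284, 96), -1)) = Mul(Add(Add(-2127, Rational(-1905, 2153)), 4636), Pow(1380, -1)) = Mul(Add(Rational(-4581336, 2153), 4636), Rational(1, 1380)) = Mul(Rational(5399972, 2153), Rational(1, 1380)) = Rational(1349993, 742785)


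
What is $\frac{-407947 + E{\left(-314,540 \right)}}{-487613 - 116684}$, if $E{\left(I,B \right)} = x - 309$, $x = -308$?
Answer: $\frac{408564}{604297} \approx 0.6761$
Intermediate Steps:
$E{\left(I,B \right)} = -617$ ($E{\left(I,B \right)} = -308 - 309 = -617$)
$\frac{-407947 + E{\left(-314,540 \right)}}{-487613 - 116684} = \frac{-407947 - 617}{-487613 - 116684} = - \frac{408564}{-604297} = \left(-408564\right) \left(- \frac{1}{604297}\right) = \frac{408564}{604297}$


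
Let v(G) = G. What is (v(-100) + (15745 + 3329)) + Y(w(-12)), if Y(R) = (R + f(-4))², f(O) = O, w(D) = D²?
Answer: 38574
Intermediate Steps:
Y(R) = (-4 + R)² (Y(R) = (R - 4)² = (-4 + R)²)
(v(-100) + (15745 + 3329)) + Y(w(-12)) = (-100 + (15745 + 3329)) + (-4 + (-12)²)² = (-100 + 19074) + (-4 + 144)² = 18974 + 140² = 18974 + 19600 = 38574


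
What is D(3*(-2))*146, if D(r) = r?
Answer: -876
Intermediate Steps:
D(3*(-2))*146 = (3*(-2))*146 = -6*146 = -876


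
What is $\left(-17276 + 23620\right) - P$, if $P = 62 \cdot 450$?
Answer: $-21556$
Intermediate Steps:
$P = 27900$
$\left(-17276 + 23620\right) - P = \left(-17276 + 23620\right) - 27900 = 6344 - 27900 = -21556$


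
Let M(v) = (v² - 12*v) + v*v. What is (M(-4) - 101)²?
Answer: 441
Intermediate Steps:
M(v) = -12*v + 2*v² (M(v) = (v² - 12*v) + v² = -12*v + 2*v²)
(M(-4) - 101)² = (2*(-4)*(-6 - 4) - 101)² = (2*(-4)*(-10) - 101)² = (80 - 101)² = (-21)² = 441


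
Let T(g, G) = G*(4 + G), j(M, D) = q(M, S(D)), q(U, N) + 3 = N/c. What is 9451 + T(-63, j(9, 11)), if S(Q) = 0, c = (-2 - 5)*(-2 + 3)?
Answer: 9448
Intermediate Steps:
c = -7 (c = -7*1 = -7)
q(U, N) = -3 - N/7 (q(U, N) = -3 + N/(-7) = -3 + N*(-1/7) = -3 - N/7)
j(M, D) = -3 (j(M, D) = -3 - 1/7*0 = -3 + 0 = -3)
9451 + T(-63, j(9, 11)) = 9451 - 3*(4 - 3) = 9451 - 3*1 = 9451 - 3 = 9448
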